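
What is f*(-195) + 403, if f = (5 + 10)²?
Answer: -43472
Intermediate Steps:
f = 225 (f = 15² = 225)
f*(-195) + 403 = 225*(-195) + 403 = -43875 + 403 = -43472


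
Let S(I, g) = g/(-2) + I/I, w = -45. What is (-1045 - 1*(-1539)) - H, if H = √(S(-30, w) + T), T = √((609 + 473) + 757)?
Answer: 494 - √(94 + 4*√1839)/2 ≈ 485.85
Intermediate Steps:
T = √1839 (T = √(1082 + 757) = √1839 ≈ 42.884)
S(I, g) = 1 - g/2 (S(I, g) = g*(-½) + 1 = -g/2 + 1 = 1 - g/2)
H = √(47/2 + √1839) (H = √((1 - ½*(-45)) + √1839) = √((1 + 45/2) + √1839) = √(47/2 + √1839) ≈ 8.1476)
(-1045 - 1*(-1539)) - H = (-1045 - 1*(-1539)) - √(94 + 4*√1839)/2 = (-1045 + 1539) - √(94 + 4*√1839)/2 = 494 - √(94 + 4*√1839)/2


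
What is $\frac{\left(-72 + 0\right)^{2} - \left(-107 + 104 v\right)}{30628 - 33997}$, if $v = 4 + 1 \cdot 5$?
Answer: $- \frac{4355}{3369} \approx -1.2927$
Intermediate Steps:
$v = 9$ ($v = 4 + 5 = 9$)
$\frac{\left(-72 + 0\right)^{2} - \left(-107 + 104 v\right)}{30628 - 33997} = \frac{\left(-72 + 0\right)^{2} + \left(107 - 936\right)}{30628 - 33997} = \frac{\left(-72\right)^{2} + \left(107 - 936\right)}{-3369} = \left(5184 - 829\right) \left(- \frac{1}{3369}\right) = 4355 \left(- \frac{1}{3369}\right) = - \frac{4355}{3369}$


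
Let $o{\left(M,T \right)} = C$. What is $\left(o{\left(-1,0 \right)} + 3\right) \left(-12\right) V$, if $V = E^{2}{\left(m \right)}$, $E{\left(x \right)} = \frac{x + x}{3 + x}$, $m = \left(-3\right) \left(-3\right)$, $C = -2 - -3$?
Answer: $-108$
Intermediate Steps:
$C = 1$ ($C = -2 + 3 = 1$)
$m = 9$
$o{\left(M,T \right)} = 1$
$E{\left(x \right)} = \frac{2 x}{3 + x}$
$V = \frac{9}{4}$ ($V = \left(2 \cdot 9 \frac{1}{3 + 9}\right)^{2} = \left(2 \cdot 9 \cdot \frac{1}{12}\right)^{2} = \left(\frac{3}{2}\right)^{2} = \frac{9}{4} \approx 2.25$)
$\left(o{\left(-1,0 \right)} + 3\right) \left(-12\right) V = \left(1 + 3\right) \left(-12\right) \frac{9}{4} = 4 \left(-12\right) \frac{9}{4} = \left(-48\right) \frac{9}{4} = -108$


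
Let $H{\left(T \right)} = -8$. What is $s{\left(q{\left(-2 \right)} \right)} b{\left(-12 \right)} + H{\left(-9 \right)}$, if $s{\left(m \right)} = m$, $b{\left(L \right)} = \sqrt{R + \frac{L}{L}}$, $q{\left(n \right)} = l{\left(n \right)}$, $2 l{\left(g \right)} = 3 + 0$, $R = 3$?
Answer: $-5$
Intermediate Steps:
$l{\left(g \right)} = \frac{3}{2}$ ($l{\left(g \right)} = \frac{3 + 0}{2} = \frac{1}{2} \cdot 3 = \frac{3}{2}$)
$q{\left(n \right)} = \frac{3}{2}$
$b{\left(L \right)} = 2$ ($b{\left(L \right)} = \sqrt{3 + \frac{L}{L}} = \sqrt{3 + 1} = \sqrt{4} = 2$)
$s{\left(q{\left(-2 \right)} \right)} b{\left(-12 \right)} + H{\left(-9 \right)} = \frac{3}{2} \cdot 2 - 8 = 3 - 8 = -5$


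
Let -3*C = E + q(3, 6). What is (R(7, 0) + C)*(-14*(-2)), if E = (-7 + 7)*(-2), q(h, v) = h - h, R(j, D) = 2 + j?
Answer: 252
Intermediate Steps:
q(h, v) = 0
E = 0 (E = 0*(-2) = 0)
C = 0 (C = -(0 + 0)/3 = -⅓*0 = 0)
(R(7, 0) + C)*(-14*(-2)) = ((2 + 7) + 0)*(-14*(-2)) = (9 + 0)*28 = 9*28 = 252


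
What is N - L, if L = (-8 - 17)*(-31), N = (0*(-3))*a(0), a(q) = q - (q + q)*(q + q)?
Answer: -775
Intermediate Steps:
a(q) = q - 4*q² (a(q) = q - 2*q*2*q = q - 4*q²)
N = 0 (N = (0*(-3))*(0*(1 - 4*0)) = 0*(0*(1 + 0)) = 0*(0*1) = 0*0 = 0)
L = 775 (L = -25*(-31) = 775)
N - L = 0 - 1*775 = 0 - 775 = -775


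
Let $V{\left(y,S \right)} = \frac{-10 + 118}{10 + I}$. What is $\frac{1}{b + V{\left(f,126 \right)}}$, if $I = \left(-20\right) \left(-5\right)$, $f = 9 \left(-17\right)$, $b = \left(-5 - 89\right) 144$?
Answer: $- \frac{55}{744426} \approx -7.3882 \cdot 10^{-5}$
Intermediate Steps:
$b = -13536$ ($b = \left(-94\right) 144 = -13536$)
$f = -153$
$I = 100$
$V{\left(y,S \right)} = \frac{54}{55}$ ($V{\left(y,S \right)} = \frac{-10 + 118}{10 + 100} = \frac{108}{110} = 108 \cdot \frac{1}{110} = \frac{54}{55}$)
$\frac{1}{b + V{\left(f,126 \right)}} = \frac{1}{-13536 + \frac{54}{55}} = \frac{1}{- \frac{744426}{55}} = - \frac{55}{744426}$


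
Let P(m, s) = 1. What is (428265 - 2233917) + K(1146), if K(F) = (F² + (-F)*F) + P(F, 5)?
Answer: -1805651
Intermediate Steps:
K(F) = 1 (K(F) = (F² + (-F)*F) + 1 = (F² - F²) + 1 = 0 + 1 = 1)
(428265 - 2233917) + K(1146) = (428265 - 2233917) + 1 = -1805652 + 1 = -1805651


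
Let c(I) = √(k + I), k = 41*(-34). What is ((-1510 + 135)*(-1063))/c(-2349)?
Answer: -1461625*I*√3743/3743 ≈ -23891.0*I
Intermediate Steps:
k = -1394
c(I) = √(-1394 + I)
((-1510 + 135)*(-1063))/c(-2349) = ((-1510 + 135)*(-1063))/(√(-1394 - 2349)) = (-1375*(-1063))/(√(-3743)) = 1461625/((I*√3743)) = 1461625*(-I*√3743/3743) = -1461625*I*√3743/3743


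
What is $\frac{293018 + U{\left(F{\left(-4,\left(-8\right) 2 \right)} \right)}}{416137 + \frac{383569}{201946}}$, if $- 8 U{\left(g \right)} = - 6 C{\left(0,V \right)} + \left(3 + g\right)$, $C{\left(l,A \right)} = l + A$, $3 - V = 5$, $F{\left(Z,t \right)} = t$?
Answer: $\frac{236695353085}{336150344684} \approx 0.70413$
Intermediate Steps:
$V = -2$ ($V = 3 - 5 = -2$)
$C{\left(l,A \right)} = A + l$
$U{\left(g \right)} = - \frac{15}{8} - \frac{g}{8}$ ($U{\left(g \right)} = - \frac{- 6 \left(-2 + 0\right) + \left(3 + g\right)}{8} = - \frac{\left(-6\right) \left(-2\right) + \left(3 + g\right)}{8} = - \frac{12 + \left(3 + g\right)}{8} = - \frac{15 + g}{8} = - \frac{15}{8} - \frac{g}{8}$)
$\frac{293018 + U{\left(F{\left(-4,\left(-8\right) 2 \right)} \right)}}{416137 + \frac{383569}{201946}} = \frac{293018 - \left(\frac{15}{8} + \frac{\left(-8\right) 2}{8}\right)}{416137 + \frac{383569}{201946}} = \frac{293018 - - \frac{1}{8}}{416137 + 383569 \cdot \frac{1}{201946}} = \frac{293018 + \left(- \frac{15}{8} + 2\right)}{416137 + \frac{383569}{201946}} = \frac{293018 + \frac{1}{8}}{\frac{84037586171}{201946}} = \frac{2344145}{8} \cdot \frac{201946}{84037586171} = \frac{236695353085}{336150344684}$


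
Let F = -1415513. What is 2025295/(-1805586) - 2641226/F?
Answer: 1902129287101/2555830455618 ≈ 0.74423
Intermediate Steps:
2025295/(-1805586) - 2641226/F = 2025295/(-1805586) - 2641226/(-1415513) = 2025295*(-1/1805586) - 2641226*(-1/1415513) = -2025295/1805586 + 2641226/1415513 = 1902129287101/2555830455618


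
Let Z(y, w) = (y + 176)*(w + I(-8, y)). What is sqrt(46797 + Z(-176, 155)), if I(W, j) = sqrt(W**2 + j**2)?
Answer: sqrt(46797) ≈ 216.33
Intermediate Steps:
Z(y, w) = (176 + y)*(w + sqrt(64 + y**2)) (Z(y, w) = (y + 176)*(w + sqrt((-8)**2 + y**2)) = (176 + y)*(w + sqrt(64 + y**2)))
sqrt(46797 + Z(-176, 155)) = sqrt(46797 + (176*155 + 176*sqrt(64 + (-176)**2) + 155*(-176) - 176*sqrt(64 + (-176)**2))) = sqrt(46797 + (27280 + 176*sqrt(64 + 30976) - 27280 - 176*sqrt(64 + 30976))) = sqrt(46797 + (27280 + 176*sqrt(31040) - 27280 - 1408*sqrt(485))) = sqrt(46797 + (27280 + 176*(8*sqrt(485)) - 27280 - 1408*sqrt(485))) = sqrt(46797 + (27280 + 1408*sqrt(485) - 27280 - 1408*sqrt(485))) = sqrt(46797 + 0) = sqrt(46797)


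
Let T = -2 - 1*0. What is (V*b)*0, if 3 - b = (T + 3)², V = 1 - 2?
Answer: 0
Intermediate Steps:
T = -2 (T = -2 + 0 = -2)
V = -1
b = 2 (b = 3 - (-2 + 3)² = 3 - 1*1² = 3 - 1*1 = 3 - 1 = 2)
(V*b)*0 = -1*2*0 = -2*0 = 0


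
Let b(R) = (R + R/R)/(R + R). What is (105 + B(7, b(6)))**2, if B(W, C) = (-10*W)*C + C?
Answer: 67081/16 ≈ 4192.6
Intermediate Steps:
b(R) = (1 + R)/(2*R) (b(R) = (R + 1)/((2*R)) = (1 + R)*(1/(2*R)) = (1 + R)/(2*R))
B(W, C) = C - 10*C*W (B(W, C) = -10*C*W + C = C - 10*C*W)
(105 + B(7, b(6)))**2 = (105 + ((1/2)*(1 + 6)/6)*(1 - 10*7))**2 = (105 + ((1/2)*(1/6)*7)*(1 - 70))**2 = (105 + (7/12)*(-69))**2 = (105 - 161/4)**2 = (259/4)**2 = 67081/16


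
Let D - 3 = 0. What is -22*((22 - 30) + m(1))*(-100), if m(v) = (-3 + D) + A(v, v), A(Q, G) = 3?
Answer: -11000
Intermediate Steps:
D = 3 (D = 3 + 0 = 3)
m(v) = 3 (m(v) = (-3 + 3) + 3 = 0 + 3 = 3)
-22*((22 - 30) + m(1))*(-100) = -22*((22 - 30) + 3)*(-100) = -22*(-8 + 3)*(-100) = -22*(-5)*(-100) = 110*(-100) = -11000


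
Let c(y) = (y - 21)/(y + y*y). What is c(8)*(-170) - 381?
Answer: -12611/36 ≈ -350.31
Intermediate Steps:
c(y) = (-21 + y)/(y + y²)
c(8)*(-170) - 381 = ((-21 + 8)/(8*(1 + 8)))*(-170) - 381 = ((⅛)*(-13)/9)*(-170) - 381 = ((⅛)*(⅑)*(-13))*(-170) - 381 = -13/72*(-170) - 381 = 1105/36 - 381 = -12611/36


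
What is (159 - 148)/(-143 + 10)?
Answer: -11/133 ≈ -0.082707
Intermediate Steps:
(159 - 148)/(-143 + 10) = 11/(-133) = 11*(-1/133) = -11/133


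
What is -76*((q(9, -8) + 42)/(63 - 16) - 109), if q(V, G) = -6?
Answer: 386612/47 ≈ 8225.8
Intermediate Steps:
-76*((q(9, -8) + 42)/(63 - 16) - 109) = -76*((-6 + 42)/(63 - 16) - 109) = -76*(36/47 - 109) = -76*(-5087/47) = 386612/47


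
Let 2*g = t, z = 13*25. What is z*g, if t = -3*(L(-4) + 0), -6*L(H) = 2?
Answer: 325/2 ≈ 162.50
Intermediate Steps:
L(H) = -⅓ (L(H) = -⅙*2 = -⅓)
t = 1 (t = -3*(-⅓ + 0) = -3*(-⅓) = 1)
z = 325
g = ½ (g = (½)*1 = ½ ≈ 0.50000)
z*g = 325*(½) = 325/2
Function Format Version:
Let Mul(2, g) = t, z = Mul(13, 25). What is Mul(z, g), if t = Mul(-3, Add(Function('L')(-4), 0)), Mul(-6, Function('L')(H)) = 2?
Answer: Rational(325, 2) ≈ 162.50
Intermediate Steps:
Function('L')(H) = Rational(-1, 3) (Function('L')(H) = Mul(Rational(-1, 6), 2) = Rational(-1, 3))
t = 1 (t = Mul(-3, Add(Rational(-1, 3), 0)) = Mul(-3, Rational(-1, 3)) = 1)
z = 325
g = Rational(1, 2) (g = Mul(Rational(1, 2), 1) = Rational(1, 2) ≈ 0.50000)
Mul(z, g) = Mul(325, Rational(1, 2)) = Rational(325, 2)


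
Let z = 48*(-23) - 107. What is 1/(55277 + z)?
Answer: 1/54066 ≈ 1.8496e-5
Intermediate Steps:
z = -1211 (z = -1104 - 107 = -1211)
1/(55277 + z) = 1/(55277 - 1211) = 1/54066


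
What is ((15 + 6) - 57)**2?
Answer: 1296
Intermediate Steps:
((15 + 6) - 57)**2 = (21 - 57)**2 = (-36)**2 = 1296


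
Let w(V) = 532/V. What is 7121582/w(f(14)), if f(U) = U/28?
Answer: 3560791/532 ≈ 6693.2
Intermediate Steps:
f(U) = U/28 (f(U) = U*(1/28) = U/28)
7121582/w(f(14)) = 7121582/((532/(((1/28)*14)))) = 7121582/((532/(1/2))) = 7121582/((532*2)) = 7121582/1064 = 7121582*(1/1064) = 3560791/532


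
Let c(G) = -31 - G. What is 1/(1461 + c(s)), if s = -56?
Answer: 1/1486 ≈ 0.00067295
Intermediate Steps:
1/(1461 + c(s)) = 1/(1461 + (-31 - 1*(-56))) = 1/(1461 + (-31 + 56)) = 1/(1461 + 25) = 1/1486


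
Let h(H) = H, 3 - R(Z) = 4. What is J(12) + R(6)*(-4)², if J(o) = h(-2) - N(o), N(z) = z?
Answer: -30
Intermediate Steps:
R(Z) = -1 (R(Z) = 3 - 1*4 = 3 - 4 = -1)
J(o) = -2 - o
J(12) + R(6)*(-4)² = (-2 - 1*12) - 1*(-4)² = (-2 - 12) - 1*16 = -14 - 16 = -30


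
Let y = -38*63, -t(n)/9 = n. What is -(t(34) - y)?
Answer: -2088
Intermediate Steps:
t(n) = -9*n
y = -2394
-(t(34) - y) = -(-9*34 - 1*(-2394)) = -(-306 + 2394) = -1*2088 = -2088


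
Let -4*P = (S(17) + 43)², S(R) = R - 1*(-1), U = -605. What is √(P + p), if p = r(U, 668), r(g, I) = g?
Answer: I*√6141/2 ≈ 39.182*I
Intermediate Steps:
S(R) = 1 + R (S(R) = R + 1 = 1 + R)
P = -3721/4 (P = -((1 + 17) + 43)²/4 = -(18 + 43)²/4 = -¼*61² = -¼*3721 = -3721/4 ≈ -930.25)
p = -605
√(P + p) = √(-3721/4 - 605) = √(-6141/4) = I*√6141/2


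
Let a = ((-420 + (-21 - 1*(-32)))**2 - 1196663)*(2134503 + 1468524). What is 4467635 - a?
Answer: 3708895606949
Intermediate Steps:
a = -3708891139314 (a = ((-420 + (-21 + 32))**2 - 1196663)*3603027 = ((-420 + 11)**2 - 1196663)*3603027 = ((-409)**2 - 1196663)*3603027 = (167281 - 1196663)*3603027 = -1029382*3603027 = -3708891139314)
4467635 - a = 4467635 - 1*(-3708891139314) = 4467635 + 3708891139314 = 3708895606949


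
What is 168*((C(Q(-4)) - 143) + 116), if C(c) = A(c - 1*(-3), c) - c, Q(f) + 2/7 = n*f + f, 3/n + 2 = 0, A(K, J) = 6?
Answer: -3816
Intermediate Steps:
n = -3/2 (n = 3/(-2 + 0) = 3/(-2) = 3*(-1/2) = -3/2 ≈ -1.5000)
Q(f) = -2/7 - f/2 (Q(f) = -2/7 + (-3*f/2 + f) = -2/7 - f/2)
C(c) = 6 - c
168*((C(Q(-4)) - 143) + 116) = 168*(((6 - (-2/7 - 1/2*(-4))) - 143) + 116) = 168*(((6 - (-2/7 + 2)) - 143) + 116) = 168*(((6 - 1*12/7) - 143) + 116) = 168*(((6 - 12/7) - 143) + 116) = 168*((30/7 - 143) + 116) = 168*(-971/7 + 116) = 168*(-159/7) = -3816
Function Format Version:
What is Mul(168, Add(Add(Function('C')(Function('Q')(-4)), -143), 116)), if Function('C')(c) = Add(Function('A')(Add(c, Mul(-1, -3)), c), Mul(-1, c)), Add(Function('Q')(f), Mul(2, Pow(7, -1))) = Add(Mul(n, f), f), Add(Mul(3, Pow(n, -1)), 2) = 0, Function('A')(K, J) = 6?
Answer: -3816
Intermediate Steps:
n = Rational(-3, 2) (n = Mul(3, Pow(Add(-2, 0), -1)) = Mul(3, Pow(-2, -1)) = Mul(3, Rational(-1, 2)) = Rational(-3, 2) ≈ -1.5000)
Function('Q')(f) = Add(Rational(-2, 7), Mul(Rational(-1, 2), f)) (Function('Q')(f) = Add(Rational(-2, 7), Add(Mul(Rational(-3, 2), f), f)) = Add(Rational(-2, 7), Mul(Rational(-1, 2), f)))
Function('C')(c) = Add(6, Mul(-1, c))
Mul(168, Add(Add(Function('C')(Function('Q')(-4)), -143), 116)) = Mul(168, Add(Add(Add(6, Mul(-1, Add(Rational(-2, 7), Mul(Rational(-1, 2), -4)))), -143), 116)) = Mul(168, Add(Add(Add(6, Mul(-1, Add(Rational(-2, 7), 2))), -143), 116)) = Mul(168, Add(Add(Add(6, Mul(-1, Rational(12, 7))), -143), 116)) = Mul(168, Add(Add(Add(6, Rational(-12, 7)), -143), 116)) = Mul(168, Add(Add(Rational(30, 7), -143), 116)) = Mul(168, Add(Rational(-971, 7), 116)) = Mul(168, Rational(-159, 7)) = -3816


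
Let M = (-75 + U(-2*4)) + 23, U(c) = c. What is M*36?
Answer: -2160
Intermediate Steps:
M = -60 (M = (-75 - 2*4) + 23 = (-75 - 8) + 23 = -83 + 23 = -60)
M*36 = -60*36 = -2160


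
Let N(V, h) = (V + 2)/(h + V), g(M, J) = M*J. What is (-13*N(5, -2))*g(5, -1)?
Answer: 455/3 ≈ 151.67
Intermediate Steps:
g(M, J) = J*M
N(V, h) = (2 + V)/(V + h)
(-13*N(5, -2))*g(5, -1) = (-13*(2 + 5)/(5 - 2))*(-1*5) = -13*7/3*(-5) = -91/3*(-5) = 455/3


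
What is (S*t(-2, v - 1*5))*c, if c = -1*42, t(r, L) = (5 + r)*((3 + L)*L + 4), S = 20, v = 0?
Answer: -35280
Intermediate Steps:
t(r, L) = (4 + L*(3 + L))*(5 + r) (t(r, L) = (5 + r)*(L*(3 + L) + 4) = (5 + r)*(4 + L*(3 + L)) = (4 + L*(3 + L))*(5 + r))
c = -42
(S*t(-2, v - 1*5))*c = (20*(20 + 4*(-2) + 5*(0 - 1*5)² + 15*(0 - 1*5) - 2*(0 - 1*5)² + 3*(0 - 1*5)*(-2)))*(-42) = (20*(20 - 8 + 5*(0 - 5)² + 15*(0 - 5) - 2*(0 - 5)² + 3*(0 - 5)*(-2)))*(-42) = (20*(20 - 8 + 5*(-5)² + 15*(-5) - 2*(-5)² + 3*(-5)*(-2)))*(-42) = (20*(20 - 8 + 5*25 - 75 - 2*25 + 30))*(-42) = (20*(20 - 8 + 125 - 75 - 50 + 30))*(-42) = (20*42)*(-42) = 840*(-42) = -35280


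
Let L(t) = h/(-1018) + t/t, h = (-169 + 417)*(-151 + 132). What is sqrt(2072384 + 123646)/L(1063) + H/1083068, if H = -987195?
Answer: -987195/1083068 + 509*sqrt(2196030)/2865 ≈ 262.37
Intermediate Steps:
h = -4712 (h = 248*(-19) = -4712)
L(t) = 2865/509 (L(t) = -4712/(-1018) + t/t = -4712*(-1/1018) + 1 = 2356/509 + 1 = 2865/509)
sqrt(2072384 + 123646)/L(1063) + H/1083068 = sqrt(2072384 + 123646)/(2865/509) - 987195/1083068 = sqrt(2196030)*(509/2865) - 987195*1/1083068 = 509*sqrt(2196030)/2865 - 987195/1083068 = -987195/1083068 + 509*sqrt(2196030)/2865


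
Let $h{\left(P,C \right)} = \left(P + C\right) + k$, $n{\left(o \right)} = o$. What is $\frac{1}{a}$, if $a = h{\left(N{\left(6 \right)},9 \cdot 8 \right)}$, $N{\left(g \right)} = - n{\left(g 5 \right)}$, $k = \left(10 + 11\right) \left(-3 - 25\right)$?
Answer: $- \frac{1}{546} \approx -0.0018315$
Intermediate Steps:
$k = -588$ ($k = 21 \left(-28\right) = -588$)
$N{\left(g \right)} = - 5 g$ ($N{\left(g \right)} = - g 5 = - 5 g$)
$h{\left(P,C \right)} = -588 + C + P$ ($h{\left(P,C \right)} = \left(P + C\right) - 588 = \left(C + P\right) - 588 = -588 + C + P$)
$a = -546$ ($a = -588 + 9 \cdot 8 - 30 = -588 + 72 - 30 = -546$)
$\frac{1}{a} = \frac{1}{-546} = - \frac{1}{546}$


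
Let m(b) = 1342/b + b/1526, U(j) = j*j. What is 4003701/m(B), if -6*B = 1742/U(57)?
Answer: -206648172874962/775131277919 ≈ -266.60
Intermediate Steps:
U(j) = j²
B = -871/9747 (B = -871/(3*(57²)) = -871/(3*3249) = -⅙*1742/3249 = -871/9747 ≈ -0.089361)
m(b) = 1342/b + b/1526 (m(b) = 1342/b + b*(1/1526) = 1342/b + b/1526)
4003701/m(B) = 4003701/(1342/(-871/9747) + (1/1526)*(-871/9747)) = 4003701/(1342*(-9747/871) - 871/14873922) = 4003701/(-13080474/871 - 871/14873922) = 4003701/(-194557950757669/12955186062) = 4003701*(-12955186062/194557950757669) = -206648172874962/775131277919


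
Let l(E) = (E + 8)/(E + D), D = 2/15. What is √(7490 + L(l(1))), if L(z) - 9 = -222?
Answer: √7277 ≈ 85.305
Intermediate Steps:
D = 2/15 (D = 2*(1/15) = 2/15 ≈ 0.13333)
l(E) = (8 + E)/(2/15 + E) (l(E) = (E + 8)/(E + 2/15) = (8 + E)/(2/15 + E))
L(z) = -213 (L(z) = 9 - 222 = -213)
√(7490 + L(l(1))) = √(7490 - 213) = √7277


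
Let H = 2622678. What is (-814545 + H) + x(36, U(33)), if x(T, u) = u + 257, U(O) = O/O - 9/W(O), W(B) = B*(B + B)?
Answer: 437630621/242 ≈ 1.8084e+6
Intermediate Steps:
W(B) = 2*B² (W(B) = B*(2*B) = 2*B²)
U(O) = 1 - 9/(2*O²) (U(O) = O/O - 9*1/(2*O²) = 1 - 9/(2*O²))
x(T, u) = 257 + u
(-814545 + H) + x(36, U(33)) = (-814545 + 2622678) + (257 + (1 - 9/2/33²)) = 1808133 + (257 + (1 - 9/2*1/1089)) = 1808133 + (257 + (1 - 1/242)) = 1808133 + (257 + 241/242) = 1808133 + 62435/242 = 437630621/242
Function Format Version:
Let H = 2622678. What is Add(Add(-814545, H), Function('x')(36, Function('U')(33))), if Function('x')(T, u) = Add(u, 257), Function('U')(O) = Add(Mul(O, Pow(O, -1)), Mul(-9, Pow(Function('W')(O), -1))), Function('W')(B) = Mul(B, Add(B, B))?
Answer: Rational(437630621, 242) ≈ 1.8084e+6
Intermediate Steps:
Function('W')(B) = Mul(2, Pow(B, 2)) (Function('W')(B) = Mul(B, Mul(2, B)) = Mul(2, Pow(B, 2)))
Function('U')(O) = Add(1, Mul(Rational(-9, 2), Pow(O, -2))) (Function('U')(O) = Add(Mul(O, Pow(O, -1)), Mul(-9, Pow(Mul(2, Pow(O, 2)), -1))) = Add(1, Mul(-9, Mul(Rational(1, 2), Pow(O, -2)))) = Add(1, Mul(Rational(-9, 2), Pow(O, -2))))
Function('x')(T, u) = Add(257, u)
Add(Add(-814545, H), Function('x')(36, Function('U')(33))) = Add(Add(-814545, 2622678), Add(257, Add(1, Mul(Rational(-9, 2), Pow(33, -2))))) = Add(1808133, Add(257, Add(1, Mul(Rational(-9, 2), Rational(1, 1089))))) = Add(1808133, Add(257, Add(1, Rational(-1, 242)))) = Add(1808133, Add(257, Rational(241, 242))) = Add(1808133, Rational(62435, 242)) = Rational(437630621, 242)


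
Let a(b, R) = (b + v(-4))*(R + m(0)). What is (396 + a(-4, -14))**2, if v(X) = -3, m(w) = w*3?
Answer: 244036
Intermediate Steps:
m(w) = 3*w
a(b, R) = R*(-3 + b) (a(b, R) = (b - 3)*(R + 3*0) = (-3 + b)*(R + 0) = (-3 + b)*R = R*(-3 + b))
(396 + a(-4, -14))**2 = (396 - 14*(-3 - 4))**2 = (396 - 14*(-7))**2 = (396 + 98)**2 = 494**2 = 244036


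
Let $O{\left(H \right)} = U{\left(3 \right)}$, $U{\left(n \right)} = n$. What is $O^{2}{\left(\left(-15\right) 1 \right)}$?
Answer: $9$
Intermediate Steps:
$O{\left(H \right)} = 3$
$O^{2}{\left(\left(-15\right) 1 \right)} = 3^{2} = 9$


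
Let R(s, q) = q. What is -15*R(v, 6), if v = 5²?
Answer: -90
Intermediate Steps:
v = 25
-15*R(v, 6) = -15*6 = -1*90 = -90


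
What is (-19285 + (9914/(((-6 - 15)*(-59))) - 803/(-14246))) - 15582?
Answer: -615288004637/17650794 ≈ -34859.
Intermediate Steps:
(-19285 + (9914/(((-6 - 15)*(-59))) - 803/(-14246))) - 15582 = (-19285 + (9914/((-21*(-59))) - 803*(-1/14246))) - 15582 = (-19285 + (9914/1239 + 803/14246)) - 15582 = (-19285 + 142229761/17650794) - 15582 = -340253332529/17650794 - 15582 = -615288004637/17650794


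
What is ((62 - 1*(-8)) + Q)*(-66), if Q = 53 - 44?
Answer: -5214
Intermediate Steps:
Q = 9
((62 - 1*(-8)) + Q)*(-66) = ((62 - 1*(-8)) + 9)*(-66) = ((62 + 8) + 9)*(-66) = (70 + 9)*(-66) = 79*(-66) = -5214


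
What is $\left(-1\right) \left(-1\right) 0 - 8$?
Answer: $-8$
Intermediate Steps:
$\left(-1\right) \left(-1\right) 0 - 8 = 1 \cdot 0 - 8 = 0 - 8 = -8$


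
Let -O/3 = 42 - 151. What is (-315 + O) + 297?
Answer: 309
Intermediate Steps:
O = 327 (O = -3*(42 - 151) = -3*(-109) = 327)
(-315 + O) + 297 = (-315 + 327) + 297 = 12 + 297 = 309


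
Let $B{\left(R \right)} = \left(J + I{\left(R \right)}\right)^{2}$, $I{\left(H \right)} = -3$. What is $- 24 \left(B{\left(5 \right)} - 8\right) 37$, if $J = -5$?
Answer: $-49728$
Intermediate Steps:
$B{\left(R \right)} = 64$ ($B{\left(R \right)} = \left(-5 - 3\right)^{2} = \left(-8\right)^{2} = 64$)
$- 24 \left(B{\left(5 \right)} - 8\right) 37 = - 24 \left(64 - 8\right) 37 = \left(-24\right) 56 \cdot 37 = \left(-1344\right) 37 = -49728$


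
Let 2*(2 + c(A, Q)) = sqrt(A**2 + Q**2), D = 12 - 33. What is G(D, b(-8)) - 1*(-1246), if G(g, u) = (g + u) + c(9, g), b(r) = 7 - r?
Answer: 1238 + 3*sqrt(58)/2 ≈ 1249.4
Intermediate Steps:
D = -21
c(A, Q) = -2 + sqrt(A**2 + Q**2)/2
G(g, u) = -2 + g + u + sqrt(81 + g**2)/2 (G(g, u) = (g + u) + (-2 + sqrt(9**2 + g**2)/2) = (g + u) + (-2 + sqrt(81 + g**2)/2) = -2 + g + u + sqrt(81 + g**2)/2)
G(D, b(-8)) - 1*(-1246) = (-2 - 21 + (7 - 1*(-8)) + sqrt(81 + (-21)**2)/2) - 1*(-1246) = (-2 - 21 + (7 + 8) + sqrt(81 + 441)/2) + 1246 = (-2 - 21 + 15 + sqrt(522)/2) + 1246 = (-2 - 21 + 15 + (3*sqrt(58))/2) + 1246 = (-2 - 21 + 15 + 3*sqrt(58)/2) + 1246 = (-8 + 3*sqrt(58)/2) + 1246 = 1238 + 3*sqrt(58)/2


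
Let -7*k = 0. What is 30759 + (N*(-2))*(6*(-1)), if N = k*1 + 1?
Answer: 30771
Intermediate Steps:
k = 0 (k = -1/7*0 = 0)
N = 1 (N = 0*1 + 1 = 0 + 1 = 1)
30759 + (N*(-2))*(6*(-1)) = 30759 + (1*(-2))*(6*(-1)) = 30759 - 2*(-6) = 30759 + 12 = 30771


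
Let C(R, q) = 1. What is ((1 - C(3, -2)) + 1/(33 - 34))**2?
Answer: 1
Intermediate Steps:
((1 - C(3, -2)) + 1/(33 - 34))**2 = ((1 - 1*1) + 1/(33 - 34))**2 = ((1 - 1) + 1/(-1))**2 = (0 - 1)**2 = (-1)**2 = 1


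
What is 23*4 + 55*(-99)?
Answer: -5353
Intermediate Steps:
23*4 + 55*(-99) = 92 - 5445 = -5353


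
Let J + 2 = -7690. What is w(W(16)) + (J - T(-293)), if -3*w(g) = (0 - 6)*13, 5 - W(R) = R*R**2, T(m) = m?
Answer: -7373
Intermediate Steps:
W(R) = 5 - R**3 (W(R) = 5 - R*R**2 = 5 - R**3)
J = -7692 (J = -2 - 7690 = -7692)
w(g) = 26 (w(g) = -(0 - 6)*13/3 = -(-2)*13 = -1/3*(-78) = 26)
w(W(16)) + (J - T(-293)) = 26 + (-7692 - 1*(-293)) = 26 + (-7692 + 293) = 26 - 7399 = -7373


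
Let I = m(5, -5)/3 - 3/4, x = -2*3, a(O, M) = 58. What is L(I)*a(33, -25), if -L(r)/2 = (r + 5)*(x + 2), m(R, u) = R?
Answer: 8236/3 ≈ 2745.3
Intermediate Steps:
x = -6
I = 11/12 (I = 5/3 - 3/4 = 5*(⅓) - 3*¼ = 5/3 - ¾ = 11/12 ≈ 0.91667)
L(r) = 40 + 8*r (L(r) = -2*(r + 5)*(-6 + 2) = -2*(5 + r)*(-4) = -2*(-20 - 4*r) = 40 + 8*r)
L(I)*a(33, -25) = (40 + 8*(11/12))*58 = (40 + 22/3)*58 = (142/3)*58 = 8236/3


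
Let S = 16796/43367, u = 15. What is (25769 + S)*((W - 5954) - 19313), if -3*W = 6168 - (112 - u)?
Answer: -1794025849168/2551 ≈ -7.0326e+8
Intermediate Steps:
S = 988/2551 (S = 16796*(1/43367) = 988/2551 ≈ 0.38730)
W = -6071/3 (W = -(6168 - (112 - 1*15))/3 = -(6168 - (112 - 15))/3 = -(6168 - 1*97)/3 = -(6168 - 97)/3 = -1/3*6071 = -6071/3 ≈ -2023.7)
(25769 + S)*((W - 5954) - 19313) = (25769 + 988/2551)*((-6071/3 - 5954) - 19313) = 65737707*(-23933/3 - 19313)/2551 = (65737707/2551)*(-81872/3) = -1794025849168/2551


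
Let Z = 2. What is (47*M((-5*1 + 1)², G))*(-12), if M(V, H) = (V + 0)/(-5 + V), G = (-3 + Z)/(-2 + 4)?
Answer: -9024/11 ≈ -820.36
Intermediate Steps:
G = -½ (G = (-3 + 2)/(-2 + 4) = -1/2 = -1*½ = -½ ≈ -0.50000)
M(V, H) = V/(-5 + V)
(47*M((-5*1 + 1)², G))*(-12) = (47*((-5*1 + 1)²/(-5 + (-5*1 + 1)²)))*(-12) = (47*((-5 + 1)²/(-5 + (-5 + 1)²)))*(-12) = (47*((-4)²/(-5 + (-4)²)))*(-12) = (47*(16/(-5 + 16)))*(-12) = (47*(16/11))*(-12) = (752/11)*(-12) = -9024/11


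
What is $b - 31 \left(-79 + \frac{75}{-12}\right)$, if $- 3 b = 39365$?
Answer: $- \frac{125747}{12} \approx -10479.0$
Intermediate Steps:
$b = - \frac{39365}{3}$ ($b = \left(- \frac{1}{3}\right) 39365 = - \frac{39365}{3} \approx -13122.0$)
$b - 31 \left(-79 + \frac{75}{-12}\right) = - \frac{39365}{3} - 31 \left(-79 + \frac{75}{-12}\right) = - \frac{39365}{3} - 31 \left(-79 + 75 \left(- \frac{1}{12}\right)\right) = - \frac{39365}{3} - 31 \left(-79 - \frac{25}{4}\right) = - \frac{39365}{3} - - \frac{10571}{4} = - \frac{39365}{3} + \frac{10571}{4} = - \frac{125747}{12}$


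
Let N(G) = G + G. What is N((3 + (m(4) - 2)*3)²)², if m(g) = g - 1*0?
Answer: 26244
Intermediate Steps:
m(g) = g (m(g) = g + 0 = g)
N(G) = 2*G
N((3 + (m(4) - 2)*3)²)² = (2*(3 + (4 - 2)*3)²)² = (2*(3 + 2*3)²)² = (2*(3 + 6)²)² = (2*9²)² = (2*81)² = 162² = 26244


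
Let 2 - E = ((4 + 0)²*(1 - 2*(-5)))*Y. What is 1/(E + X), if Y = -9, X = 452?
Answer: 1/2038 ≈ 0.00049068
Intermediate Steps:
E = 1586 (E = 2 - (4 + 0)²*(1 - 2*(-5))*(-9) = 2 - 4²*(1 + 10)*(-9) = 2 - 16*11*(-9) = 2 - 176*(-9) = 2 - 1*(-1584) = 2 + 1584 = 1586)
1/(E + X) = 1/(1586 + 452) = 1/2038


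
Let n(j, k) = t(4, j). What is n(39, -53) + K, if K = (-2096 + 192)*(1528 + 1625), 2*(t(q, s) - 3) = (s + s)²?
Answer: -6000267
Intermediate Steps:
t(q, s) = 3 + 2*s² (t(q, s) = 3 + (s + s)²/2 = 3 + (2*s)²/2 = 3 + (4*s²)/2 = 3 + 2*s²)
n(j, k) = 3 + 2*j²
K = -6003312 (K = -1904*3153 = -6003312)
n(39, -53) + K = (3 + 2*39²) - 6003312 = (3 + 2*1521) - 6003312 = (3 + 3042) - 6003312 = 3045 - 6003312 = -6000267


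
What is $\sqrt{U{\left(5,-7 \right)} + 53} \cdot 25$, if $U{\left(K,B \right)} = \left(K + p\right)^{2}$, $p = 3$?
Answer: $75 \sqrt{13} \approx 270.42$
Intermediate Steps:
$U{\left(K,B \right)} = \left(3 + K\right)^{2}$ ($U{\left(K,B \right)} = \left(K + 3\right)^{2} = \left(3 + K\right)^{2}$)
$\sqrt{U{\left(5,-7 \right)} + 53} \cdot 25 = \sqrt{\left(3 + 5\right)^{2} + 53} \cdot 25 = \sqrt{8^{2} + 53} \cdot 25 = \sqrt{64 + 53} \cdot 25 = \sqrt{117} \cdot 25 = 3 \sqrt{13} \cdot 25 = 75 \sqrt{13}$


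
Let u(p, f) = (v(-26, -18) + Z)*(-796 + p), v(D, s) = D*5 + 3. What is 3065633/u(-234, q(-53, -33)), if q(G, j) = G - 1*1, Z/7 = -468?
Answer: 3065633/3505090 ≈ 0.87462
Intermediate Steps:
v(D, s) = 3 + 5*D (v(D, s) = 5*D + 3 = 3 + 5*D)
Z = -3276 (Z = 7*(-468) = -3276)
q(G, j) = -1 + G (q(G, j) = G - 1 = -1 + G)
u(p, f) = 2708788 - 3403*p (u(p, f) = ((3 + 5*(-26)) - 3276)*(-796 + p) = ((3 - 130) - 3276)*(-796 + p) = (-127 - 3276)*(-796 + p) = -3403*(-796 + p) = 2708788 - 3403*p)
3065633/u(-234, q(-53, -33)) = 3065633/(2708788 - 3403*(-234)) = 3065633/(2708788 + 796302) = 3065633/3505090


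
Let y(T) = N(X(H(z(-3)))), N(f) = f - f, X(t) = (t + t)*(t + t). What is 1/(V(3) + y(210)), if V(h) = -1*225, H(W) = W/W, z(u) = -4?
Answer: -1/225 ≈ -0.0044444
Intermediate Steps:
H(W) = 1
X(t) = 4*t**2 (X(t) = (2*t)*(2*t) = 4*t**2)
V(h) = -225
N(f) = 0
y(T) = 0
1/(V(3) + y(210)) = 1/(-225 + 0) = 1/(-225) = -1/225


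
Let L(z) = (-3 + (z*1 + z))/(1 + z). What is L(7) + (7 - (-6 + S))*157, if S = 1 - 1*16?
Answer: 35179/8 ≈ 4397.4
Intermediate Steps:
S = -15 (S = 1 - 16 = -15)
L(z) = (-3 + 2*z)/(1 + z) (L(z) = (-3 + (z + z))/(1 + z) = (-3 + 2*z)/(1 + z))
L(7) + (7 - (-6 + S))*157 = (-3 + 2*7)/(1 + 7) + (7 - (-6 - 15))*157 = (-3 + 14)/8 + (7 - 1*(-21))*157 = (1/8)*11 + (7 + 21)*157 = 11/8 + 28*157 = 11/8 + 4396 = 35179/8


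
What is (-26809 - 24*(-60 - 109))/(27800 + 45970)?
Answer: -22753/73770 ≈ -0.30843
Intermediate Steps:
(-26809 - 24*(-60 - 109))/(27800 + 45970) = (-26809 - 24*(-169))/73770 = (-26809 + 4056)*(1/73770) = -22753*1/73770 = -22753/73770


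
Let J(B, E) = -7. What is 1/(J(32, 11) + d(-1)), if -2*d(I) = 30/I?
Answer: ⅛ ≈ 0.12500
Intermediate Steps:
d(I) = -15/I
1/(J(32, 11) + d(-1)) = 1/(-7 - 15/(-1)) = 1/(-7 - 15*(-1)) = 1/(-7 + 15) = 1/8 = ⅛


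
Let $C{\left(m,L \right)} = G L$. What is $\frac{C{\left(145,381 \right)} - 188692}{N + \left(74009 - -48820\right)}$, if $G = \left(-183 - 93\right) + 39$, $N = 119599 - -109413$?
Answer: $- \frac{278989}{351841} \approx -0.79294$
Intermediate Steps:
$N = 229012$ ($N = 119599 + 109413 = 229012$)
$G = -237$ ($G = -276 + 39 = -237$)
$C{\left(m,L \right)} = - 237 L$
$\frac{C{\left(145,381 \right)} - 188692}{N + \left(74009 - -48820\right)} = \frac{\left(-237\right) 381 - 188692}{229012 + \left(74009 - -48820\right)} = \frac{-90297 - 188692}{229012 + \left(74009 + 48820\right)} = - \frac{278989}{229012 + 122829} = - \frac{278989}{351841}$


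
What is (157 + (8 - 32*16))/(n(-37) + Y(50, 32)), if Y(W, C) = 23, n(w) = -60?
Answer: 347/37 ≈ 9.3784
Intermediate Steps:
(157 + (8 - 32*16))/(n(-37) + Y(50, 32)) = (157 + (8 - 32*16))/(-60 + 23) = (157 + (8 - 512))/(-37) = (157 - 504)*(-1/37) = -347*(-1/37) = 347/37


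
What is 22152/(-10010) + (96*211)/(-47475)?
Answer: -15244/5775 ≈ -2.6397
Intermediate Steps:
22152/(-10010) + (96*211)/(-47475) = 22152*(-1/10010) + 20256*(-1/47475) = -852/385 - 32/75 = -15244/5775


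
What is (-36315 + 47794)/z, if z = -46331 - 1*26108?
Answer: -11479/72439 ≈ -0.15846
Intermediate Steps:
z = -72439 (z = -46331 - 26108 = -72439)
(-36315 + 47794)/z = (-36315 + 47794)/(-72439) = 11479*(-1/72439) = -11479/72439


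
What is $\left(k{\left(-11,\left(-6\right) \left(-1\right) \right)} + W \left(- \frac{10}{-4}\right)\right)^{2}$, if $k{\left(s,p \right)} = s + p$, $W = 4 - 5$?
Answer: $\frac{225}{4} \approx 56.25$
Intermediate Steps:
$W = -1$ ($W = 4 - 5 = -1$)
$k{\left(s,p \right)} = p + s$
$\left(k{\left(-11,\left(-6\right) \left(-1\right) \right)} + W \left(- \frac{10}{-4}\right)\right)^{2} = \left(\left(\left(-6\right) \left(-1\right) - 11\right) - - \frac{10}{-4}\right)^{2} = \left(\left(6 - 11\right) - \left(-10\right) \left(- \frac{1}{4}\right)\right)^{2} = \left(-5 - \frac{5}{2}\right)^{2} = \left(- \frac{15}{2}\right)^{2} = \frac{225}{4}$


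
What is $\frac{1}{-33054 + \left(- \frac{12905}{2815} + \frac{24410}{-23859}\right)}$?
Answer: $- \frac{13432617}{444077045227} \approx -3.0248 \cdot 10^{-5}$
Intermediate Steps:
$\frac{1}{-33054 + \left(- \frac{12905}{2815} + \frac{24410}{-23859}\right)} = \frac{1}{-33054 + \left(\left(-12905\right) \frac{1}{2815} + 24410 \left(- \frac{1}{23859}\right)\right)} = \frac{1}{-33054 - \frac{75322909}{13432617}} = \frac{1}{- \frac{444077045227}{13432617}} = - \frac{13432617}{444077045227}$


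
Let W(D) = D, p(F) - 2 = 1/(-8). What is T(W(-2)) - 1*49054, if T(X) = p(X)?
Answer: -392417/8 ≈ -49052.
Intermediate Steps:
p(F) = 15/8 (p(F) = 2 + 1/(-8) = 2 - ⅛ = 15/8)
T(X) = 15/8
T(W(-2)) - 1*49054 = 15/8 - 1*49054 = 15/8 - 49054 = -392417/8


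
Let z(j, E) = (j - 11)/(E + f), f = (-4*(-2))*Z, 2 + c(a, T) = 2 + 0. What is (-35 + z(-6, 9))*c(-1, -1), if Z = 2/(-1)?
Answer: 0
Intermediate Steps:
Z = -2 (Z = 2*(-1) = -2)
c(a, T) = 0 (c(a, T) = -2 + (2 + 0) = -2 + 2 = 0)
f = -16 (f = -4*(-2)*(-2) = 8*(-2) = -16)
z(j, E) = (-11 + j)/(-16 + E) (z(j, E) = (j - 11)/(E - 16) = (-11 + j)/(-16 + E))
(-35 + z(-6, 9))*c(-1, -1) = (-35 + (-11 - 6)/(-16 + 9))*0 = (-35 - 17/(-7))*0 = (-35 - 1/7*(-17))*0 = (-35 + 17/7)*0 = -228/7*0 = 0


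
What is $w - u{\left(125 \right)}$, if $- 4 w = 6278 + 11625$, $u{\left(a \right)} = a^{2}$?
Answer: $- \frac{80403}{4} \approx -20101.0$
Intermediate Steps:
$w = - \frac{17903}{4}$ ($w = - \frac{6278 + 11625}{4} = \left(- \frac{1}{4}\right) 17903 = - \frac{17903}{4} \approx -4475.8$)
$w - u{\left(125 \right)} = - \frac{17903}{4} - 125^{2} = - \frac{17903}{4} - 15625 = - \frac{80403}{4}$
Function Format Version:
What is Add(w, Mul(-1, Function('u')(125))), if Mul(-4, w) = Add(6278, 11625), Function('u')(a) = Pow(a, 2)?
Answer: Rational(-80403, 4) ≈ -20101.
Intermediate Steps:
w = Rational(-17903, 4) (w = Mul(Rational(-1, 4), Add(6278, 11625)) = Mul(Rational(-1, 4), 17903) = Rational(-17903, 4) ≈ -4475.8)
Add(w, Mul(-1, Function('u')(125))) = Add(Rational(-17903, 4), Mul(-1, Pow(125, 2))) = Add(Rational(-17903, 4), Mul(-1, 15625)) = Add(Rational(-17903, 4), -15625) = Rational(-80403, 4)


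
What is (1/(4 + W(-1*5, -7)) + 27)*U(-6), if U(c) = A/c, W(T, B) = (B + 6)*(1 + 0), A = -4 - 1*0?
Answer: 164/9 ≈ 18.222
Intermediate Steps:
A = -4 (A = -4 + 0 = -4)
W(T, B) = 6 + B (W(T, B) = (6 + B)*1 = 6 + B)
U(c) = -4/c
(1/(4 + W(-1*5, -7)) + 27)*U(-6) = (1/(4 + (6 - 7)) + 27)*(-4/(-6)) = (1/(4 - 1) + 27)*(-4*(-1/6)) = (1/3 + 27)*(2/3) = (82/3)*(2/3) = 164/9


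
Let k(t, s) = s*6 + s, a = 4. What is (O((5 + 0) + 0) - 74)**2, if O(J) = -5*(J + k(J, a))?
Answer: 57121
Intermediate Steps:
k(t, s) = 7*s (k(t, s) = 6*s + s = 7*s)
O(J) = -140 - 5*J (O(J) = -5*(J + 7*4) = -5*(J + 28) = -5*(28 + J) = -140 - 5*J)
(O((5 + 0) + 0) - 74)**2 = ((-140 - 5*((5 + 0) + 0)) - 74)**2 = ((-140 - 5*(5 + 0)) - 74)**2 = ((-140 - 5*5) - 74)**2 = ((-140 - 25) - 74)**2 = (-165 - 74)**2 = (-239)**2 = 57121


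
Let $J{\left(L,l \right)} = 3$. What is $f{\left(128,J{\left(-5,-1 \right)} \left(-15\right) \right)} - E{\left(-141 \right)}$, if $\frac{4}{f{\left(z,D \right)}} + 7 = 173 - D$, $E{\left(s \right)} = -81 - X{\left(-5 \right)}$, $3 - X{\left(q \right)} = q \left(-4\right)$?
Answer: $\frac{13508}{211} \approx 64.019$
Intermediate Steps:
$X{\left(q \right)} = 3 + 4 q$ ($X{\left(q \right)} = 3 - q \left(-4\right) = 3 - - 4 q = 3 + 4 q$)
$E{\left(s \right)} = -64$ ($E{\left(s \right)} = -81 - \left(3 + 4 \left(-5\right)\right) = -81 - \left(3 - 20\right) = -81 - -17 = -81 + 17 = -64$)
$f{\left(z,D \right)} = \frac{4}{166 - D}$ ($f{\left(z,D \right)} = \frac{4}{-7 - \left(-173 + D\right)} = \frac{4}{166 - D}$)
$f{\left(128,J{\left(-5,-1 \right)} \left(-15\right) \right)} - E{\left(-141 \right)} = - \frac{4}{-166 + 3 \left(-15\right)} - -64 = - \frac{4}{-166 - 45} + 64 = - \frac{4}{-211} + 64 = \left(-4\right) \left(- \frac{1}{211}\right) + 64 = \frac{4}{211} + 64 = \frac{13508}{211}$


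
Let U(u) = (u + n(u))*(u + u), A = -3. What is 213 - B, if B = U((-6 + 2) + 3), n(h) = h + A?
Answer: 203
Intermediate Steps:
n(h) = -3 + h (n(h) = h - 3 = -3 + h)
U(u) = 2*u*(-3 + 2*u) (U(u) = (u + (-3 + u))*(u + u) = (-3 + 2*u)*(2*u) = 2*u*(-3 + 2*u))
B = 10 (B = 2*((-6 + 2) + 3)*(-3 + 2*((-6 + 2) + 3)) = 2*(-4 + 3)*(-3 + 2*(-4 + 3)) = 2*(-1)*(-3 + 2*(-1)) = 2*(-1)*(-3 - 2) = 2*(-1)*(-5) = 10)
213 - B = 213 - 1*10 = 213 - 10 = 203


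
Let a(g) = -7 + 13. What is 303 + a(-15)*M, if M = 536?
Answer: 3519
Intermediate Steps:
a(g) = 6
303 + a(-15)*M = 303 + 6*536 = 303 + 3216 = 3519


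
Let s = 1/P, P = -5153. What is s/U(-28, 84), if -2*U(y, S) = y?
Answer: -1/72142 ≈ -1.3862e-5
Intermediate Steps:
U(y, S) = -y/2
s = -1/5153 (s = 1/(-5153) = -1/5153 ≈ -0.00019406)
s/U(-28, 84) = -1/(5153*((-½*(-28)))) = -1/5153/14 = -1/5153*1/14 = -1/72142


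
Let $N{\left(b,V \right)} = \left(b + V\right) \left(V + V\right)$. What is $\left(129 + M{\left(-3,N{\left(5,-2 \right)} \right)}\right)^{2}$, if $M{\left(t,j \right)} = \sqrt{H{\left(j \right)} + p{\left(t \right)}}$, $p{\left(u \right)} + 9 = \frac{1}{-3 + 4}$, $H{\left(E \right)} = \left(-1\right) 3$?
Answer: $\left(129 + i \sqrt{11}\right)^{2} \approx 16630.0 + 855.69 i$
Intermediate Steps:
$H{\left(E \right)} = -3$
$p{\left(u \right)} = -8$ ($p{\left(u \right)} = -9 + \frac{1}{-3 + 4} = -9 + 1^{-1} = -9 + 1 = -8$)
$N{\left(b,V \right)} = 2 V \left(V + b\right)$ ($N{\left(b,V \right)} = \left(V + b\right) 2 V = 2 V \left(V + b\right)$)
$M{\left(t,j \right)} = i \sqrt{11}$ ($M{\left(t,j \right)} = \sqrt{-3 - 8} = \sqrt{-11} = i \sqrt{11}$)
$\left(129 + M{\left(-3,N{\left(5,-2 \right)} \right)}\right)^{2} = \left(129 + i \sqrt{11}\right)^{2}$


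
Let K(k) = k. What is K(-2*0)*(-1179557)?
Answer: 0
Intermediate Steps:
K(-2*0)*(-1179557) = -2*0*(-1179557) = 0*(-1179557) = 0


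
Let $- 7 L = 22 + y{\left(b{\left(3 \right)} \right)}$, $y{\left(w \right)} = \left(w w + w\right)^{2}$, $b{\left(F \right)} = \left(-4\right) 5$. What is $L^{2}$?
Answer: $\frac{20857714084}{49} \approx 4.2567 \cdot 10^{8}$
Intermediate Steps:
$b{\left(F \right)} = -20$
$y{\left(w \right)} = \left(w + w^{2}\right)^{2}$ ($y{\left(w \right)} = \left(w^{2} + w\right)^{2} = \left(w + w^{2}\right)^{2}$)
$L = - \frac{144422}{7}$ ($L = - \frac{22 + \left(-20\right)^{2} \left(1 - 20\right)^{2}}{7} = - \frac{22 + 400 \left(-19\right)^{2}}{7} = - \frac{22 + 400 \cdot 361}{7} = - \frac{22 + 144400}{7} = \left(- \frac{1}{7}\right) 144422 = - \frac{144422}{7} \approx -20632.0$)
$L^{2} = \left(- \frac{144422}{7}\right)^{2} = \frac{20857714084}{49}$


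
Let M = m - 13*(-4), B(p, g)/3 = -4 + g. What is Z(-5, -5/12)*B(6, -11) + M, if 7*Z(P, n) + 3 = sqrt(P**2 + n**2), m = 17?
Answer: 618/7 - 75*sqrt(145)/28 ≈ 56.031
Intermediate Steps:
B(p, g) = -12 + 3*g (B(p, g) = 3*(-4 + g) = -12 + 3*g)
M = 69 (M = 17 - 13*(-4) = 17 + 52 = 69)
Z(P, n) = -3/7 + sqrt(P**2 + n**2)/7
Z(-5, -5/12)*B(6, -11) + M = (-3/7 + sqrt((-5)**2 + (-5/12)**2)/7)*(-12 + 3*(-11)) + 69 = (-3/7 + sqrt(25 + (-5*1/12)**2)/7)*(-12 - 33) + 69 = (-3/7 + sqrt(25 + (-5/12)**2)/7)*(-45) + 69 = (-3/7 + sqrt(25 + 25/144)/7)*(-45) + 69 = (-3/7 + sqrt(3625/144)/7)*(-45) + 69 = (-3/7 + (5*sqrt(145)/12)/7)*(-45) + 69 = (-3/7 + 5*sqrt(145)/84)*(-45) + 69 = (135/7 - 75*sqrt(145)/28) + 69 = 618/7 - 75*sqrt(145)/28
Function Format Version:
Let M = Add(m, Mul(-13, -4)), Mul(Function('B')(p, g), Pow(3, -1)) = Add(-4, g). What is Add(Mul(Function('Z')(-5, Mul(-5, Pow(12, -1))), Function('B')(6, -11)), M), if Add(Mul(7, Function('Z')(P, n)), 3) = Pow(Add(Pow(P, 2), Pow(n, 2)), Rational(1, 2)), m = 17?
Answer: Add(Rational(618, 7), Mul(Rational(-75, 28), Pow(145, Rational(1, 2)))) ≈ 56.031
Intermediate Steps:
Function('B')(p, g) = Add(-12, Mul(3, g)) (Function('B')(p, g) = Mul(3, Add(-4, g)) = Add(-12, Mul(3, g)))
M = 69 (M = Add(17, Mul(-13, -4)) = Add(17, 52) = 69)
Function('Z')(P, n) = Add(Rational(-3, 7), Mul(Rational(1, 7), Pow(Add(Pow(P, 2), Pow(n, 2)), Rational(1, 2))))
Add(Mul(Function('Z')(-5, Mul(-5, Pow(12, -1))), Function('B')(6, -11)), M) = Add(Mul(Add(Rational(-3, 7), Mul(Rational(1, 7), Pow(Add(Pow(-5, 2), Pow(Mul(-5, Pow(12, -1)), 2)), Rational(1, 2)))), Add(-12, Mul(3, -11))), 69) = Add(Mul(Add(Rational(-3, 7), Mul(Rational(1, 7), Pow(Add(25, Pow(Mul(-5, Rational(1, 12)), 2)), Rational(1, 2)))), Add(-12, -33)), 69) = Add(Mul(Add(Rational(-3, 7), Mul(Rational(1, 7), Pow(Add(25, Pow(Rational(-5, 12), 2)), Rational(1, 2)))), -45), 69) = Add(Mul(Add(Rational(-3, 7), Mul(Rational(1, 7), Pow(Add(25, Rational(25, 144)), Rational(1, 2)))), -45), 69) = Add(Mul(Add(Rational(-3, 7), Mul(Rational(1, 7), Pow(Rational(3625, 144), Rational(1, 2)))), -45), 69) = Add(Mul(Add(Rational(-3, 7), Mul(Rational(1, 7), Mul(Rational(5, 12), Pow(145, Rational(1, 2))))), -45), 69) = Add(Mul(Add(Rational(-3, 7), Mul(Rational(5, 84), Pow(145, Rational(1, 2)))), -45), 69) = Add(Add(Rational(135, 7), Mul(Rational(-75, 28), Pow(145, Rational(1, 2)))), 69) = Add(Rational(618, 7), Mul(Rational(-75, 28), Pow(145, Rational(1, 2))))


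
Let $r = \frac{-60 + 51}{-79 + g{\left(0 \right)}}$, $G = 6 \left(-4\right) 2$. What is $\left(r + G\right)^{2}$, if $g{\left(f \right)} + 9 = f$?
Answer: $\frac{17766225}{7744} \approx 2294.2$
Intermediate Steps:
$g{\left(f \right)} = -9 + f$
$G = -48$ ($G = \left(-24\right) 2 = -48$)
$r = \frac{9}{88}$ ($r = \frac{-60 + 51}{-79 + \left(-9 + 0\right)} = - \frac{9}{-79 - 9} = - \frac{9}{-88} = \left(-9\right) \left(- \frac{1}{88}\right) = \frac{9}{88} \approx 0.10227$)
$\left(r + G\right)^{2} = \left(\frac{9}{88} - 48\right)^{2} = \left(- \frac{4215}{88}\right)^{2} = \frac{17766225}{7744}$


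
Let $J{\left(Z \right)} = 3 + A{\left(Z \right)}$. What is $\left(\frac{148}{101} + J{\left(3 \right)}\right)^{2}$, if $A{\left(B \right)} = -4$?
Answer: $\frac{2209}{10201} \approx 0.21655$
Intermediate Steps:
$J{\left(Z \right)} = -1$ ($J{\left(Z \right)} = 3 - 4 = -1$)
$\left(\frac{148}{101} + J{\left(3 \right)}\right)^{2} = \left(\frac{148}{101} - 1\right)^{2} = \left(\frac{47}{101}\right)^{2} = \frac{2209}{10201}$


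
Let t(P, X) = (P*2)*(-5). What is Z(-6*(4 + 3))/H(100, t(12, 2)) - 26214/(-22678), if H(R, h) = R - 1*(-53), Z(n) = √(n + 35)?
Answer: 771/667 + I*√7/153 ≈ 1.1559 + 0.017292*I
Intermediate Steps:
t(P, X) = -10*P (t(P, X) = (2*P)*(-5) = -10*P)
Z(n) = √(35 + n)
H(R, h) = 53 + R (H(R, h) = R + 53 = 53 + R)
Z(-6*(4 + 3))/H(100, t(12, 2)) - 26214/(-22678) = √(35 - 6*(4 + 3))/(53 + 100) - 26214/(-22678) = √(35 - 6*7)/153 - 26214*(-1/22678) = √(35 - 42)*(1/153) + 771/667 = √(-7)*(1/153) + 771/667 = (I*√7)*(1/153) + 771/667 = I*√7/153 + 771/667 = 771/667 + I*√7/153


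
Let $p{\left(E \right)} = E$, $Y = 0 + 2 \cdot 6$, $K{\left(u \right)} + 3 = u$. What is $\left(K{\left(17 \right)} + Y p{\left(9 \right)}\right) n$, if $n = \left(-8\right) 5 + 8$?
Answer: $-3904$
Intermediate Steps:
$K{\left(u \right)} = -3 + u$
$Y = 12$ ($Y = 0 + 12 = 12$)
$n = -32$ ($n = -40 + 8 = -32$)
$\left(K{\left(17 \right)} + Y p{\left(9 \right)}\right) n = \left(\left(-3 + 17\right) + 12 \cdot 9\right) \left(-32\right) = \left(14 + 108\right) \left(-32\right) = 122 \left(-32\right) = -3904$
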